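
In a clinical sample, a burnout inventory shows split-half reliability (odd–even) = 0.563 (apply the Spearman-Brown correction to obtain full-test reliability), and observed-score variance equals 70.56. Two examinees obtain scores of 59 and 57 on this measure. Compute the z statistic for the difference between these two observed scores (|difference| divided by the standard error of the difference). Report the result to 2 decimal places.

0.32

σ = 70.56^(1/2) = 8.4000
r_full = 2·0.563 / (1 + 0.563) ≈ 0.7204
SEM = 8.4000 · √(1 − 0.7204) = 8.4000 · √0.2796 ≈ 8.4000 · 0.5288 ≈ 4.4416
SE_diff = SEM · √2 ≈ 4.4416 · 1.4142 ≈ 6.2814
z = 2 / 6.2814 ≈ 0.3184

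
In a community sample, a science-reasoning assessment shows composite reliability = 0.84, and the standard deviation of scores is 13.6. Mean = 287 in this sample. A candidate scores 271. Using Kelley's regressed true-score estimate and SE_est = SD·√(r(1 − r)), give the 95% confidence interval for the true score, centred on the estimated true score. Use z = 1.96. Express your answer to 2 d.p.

[263.79, 283.33]

Estimated true score = 0.8400×271 + (1 − 0.8400)×287 ≃ 273.5600
SE_est = SD × √(r(1 − r)) = 13.6000 × √0.1344 ≃ 13.6000 × 0.3666 ≃ 4.9858
95% CI: 273.5600 ± 9.7723 ≃ (263.7877, 283.3323)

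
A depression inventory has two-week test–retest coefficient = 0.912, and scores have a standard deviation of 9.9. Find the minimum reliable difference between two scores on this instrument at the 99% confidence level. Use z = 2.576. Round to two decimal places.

10.70

SEM = 9.900×√(1 − 0.912) ≈ 2.937
Standard error of the difference = 2.937·√2 ≈ 4.153
Minimum reliable difference = 2.576 × SE_diff ≈ 2.576 × 4.153 ≈ 10.699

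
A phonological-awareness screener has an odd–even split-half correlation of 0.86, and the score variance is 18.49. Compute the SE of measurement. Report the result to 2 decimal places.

SD = √18.49 ≈ 4.300
r_full = 2·0.86 / (1 + 0.86) ≈ 0.925
SEM = 4.300*√(1 − 0.925) ≈ 1.180

1.18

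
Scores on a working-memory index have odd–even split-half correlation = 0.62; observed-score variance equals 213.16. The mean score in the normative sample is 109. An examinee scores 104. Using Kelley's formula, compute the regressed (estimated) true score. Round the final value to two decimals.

Full-length reliability (Spearman-Brown) = 2(0.62)/(1+0.62) ≈ 0.765
Estimated true score = 0.765×104 + (1 − 0.765)×109 ≈ 105.173

105.17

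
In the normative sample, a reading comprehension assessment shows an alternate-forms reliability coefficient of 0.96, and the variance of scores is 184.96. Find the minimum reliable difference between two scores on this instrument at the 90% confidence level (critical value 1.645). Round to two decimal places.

6.33

σ = 184.96^(1/2) = 13.60000
SEM = 13.60000*√(1 − 0.96000) ≃ 2.72000
Standard error of the difference = 2.72000·√2 ≃ 3.84666
Minimum reliable difference = 1.645 * SE_diff ≃ 1.645 * 3.84666 ≃ 6.32776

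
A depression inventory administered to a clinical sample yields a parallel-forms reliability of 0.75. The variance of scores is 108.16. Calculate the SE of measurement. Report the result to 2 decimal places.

5.20

σ = 108.16^(1/2) = 10.400
SEM = 10.400·√(1 − 0.750) ≈ 5.200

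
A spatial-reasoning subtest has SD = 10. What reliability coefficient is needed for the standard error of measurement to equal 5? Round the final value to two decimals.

r = 1 − (SEM / SD)² = 1 − (5.0000 / 10)² ≈ 1 − 0.2500 ≈ 0.7500

0.75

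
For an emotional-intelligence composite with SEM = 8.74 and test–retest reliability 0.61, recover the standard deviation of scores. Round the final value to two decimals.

σ = SEM·(1 − r)^(−1/2) ≈ 8.74*1.6013 ≈ 13.9952

14.00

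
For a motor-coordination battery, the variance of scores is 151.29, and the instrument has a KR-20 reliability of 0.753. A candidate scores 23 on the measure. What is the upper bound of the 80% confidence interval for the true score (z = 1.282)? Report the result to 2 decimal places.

SD = √151.29 ≈ 12.300
SEM = 12.300 × √(1 − 0.753) = 12.300 × √0.247 ≈ 12.300 × 0.497 ≈ 6.113
Half-width = 1.282×6.113 ≈ 7.837
Upper bound: 23 + 7.837 = 30.837

30.84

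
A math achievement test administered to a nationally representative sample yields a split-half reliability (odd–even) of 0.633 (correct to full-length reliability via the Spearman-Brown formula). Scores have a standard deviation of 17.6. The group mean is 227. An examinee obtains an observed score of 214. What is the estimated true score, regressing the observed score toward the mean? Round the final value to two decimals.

Full-length reliability (Spearman-Brown) = 2(0.633)/(1+0.633) ≈ 0.775
T̂ = r·X + (1 − r)·M = 0.775·214 + 0.225·227 ≈ 165.906 + 51.016 ≈ 216.922

216.92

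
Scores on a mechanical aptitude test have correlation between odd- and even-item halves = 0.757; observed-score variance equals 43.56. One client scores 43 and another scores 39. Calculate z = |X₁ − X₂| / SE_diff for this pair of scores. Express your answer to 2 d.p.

SD = √43.56 ≈ 6.6000
Full-length reliability (Spearman-Brown) = 2(0.757)/(1+0.757) ≈ 0.8617
SEM = 6.6000*√(1 − 0.8617) ≈ 2.4545
SE_diff = √2 * SEM ≈ 3.4712
z = 4 / 3.4712 ≈ 1.1523

1.15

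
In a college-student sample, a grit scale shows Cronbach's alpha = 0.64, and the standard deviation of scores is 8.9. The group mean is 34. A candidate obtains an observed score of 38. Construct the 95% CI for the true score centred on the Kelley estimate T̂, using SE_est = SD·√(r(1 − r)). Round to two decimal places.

T̂ = r·X + (1 − r)·M = 0.640×38 + 0.360×34 = 24.320 + 12.240 ≃ 36.560
SE_est = SD × √(r(1 − r)) = 8.900 × √0.230 ≃ 8.900 × 0.480 ≃ 4.272
CI = 36.560 ± 1.96 × 4.272 → [28.187, 44.933]

[28.19, 44.93]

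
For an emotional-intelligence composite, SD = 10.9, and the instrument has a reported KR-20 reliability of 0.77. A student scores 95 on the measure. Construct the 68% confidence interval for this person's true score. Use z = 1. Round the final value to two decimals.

The standard error of measurement is 10.90000*√(1 − 0.77000) ≈ 10.90000*0.47958 ≈ 5.22746.
1 * SEM ≈ 5.22746
CI = 95 ± 5.22746 → [89.77254, 100.22746]

[89.77, 100.23]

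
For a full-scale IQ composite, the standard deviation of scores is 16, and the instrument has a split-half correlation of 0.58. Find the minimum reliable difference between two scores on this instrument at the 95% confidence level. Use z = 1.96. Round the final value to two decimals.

Full-length reliability (Spearman-Brown) = 2(0.58)/(1+0.58) ≈ 0.7342
SEM = 16.0000 · √(1 − 0.7342) = 16.0000 · √0.2658 ≈ 16.0000 · 0.5156 ≈ 8.2493
SE_diff = SEM · √2 ≈ 8.2493 · 1.4142 ≈ 11.6662
Smallest detectable difference = 1.96·11.6662 ≈ 22.8658

22.87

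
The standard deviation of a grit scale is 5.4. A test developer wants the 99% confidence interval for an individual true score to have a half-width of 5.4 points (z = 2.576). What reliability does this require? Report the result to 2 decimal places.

0.85

Required SEM = 5.4 / 2.576 ≃ 2.096
r = 1 − (SEM / SD)² = 1 − (2.096 / 5.4)² ≃ 1 − 0.151 ≃ 0.849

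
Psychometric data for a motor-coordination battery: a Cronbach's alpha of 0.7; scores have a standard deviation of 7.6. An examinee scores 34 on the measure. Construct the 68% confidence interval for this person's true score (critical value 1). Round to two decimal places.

SEM = 7.6000 · √(1 − 0.7000) = 7.6000 · √0.3000 ≈ 7.6000 · 0.5477 ≈ 4.1627
Half-width = 1·4.1627 ≈ 4.1627
68% CI: 34 ± 4.1627 = [29.8373, 38.1627]

[29.84, 38.16]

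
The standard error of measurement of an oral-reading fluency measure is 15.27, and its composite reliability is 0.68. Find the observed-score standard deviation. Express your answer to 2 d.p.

26.99

SD = SEM / √(1 − r) = 15.27 / √0.320 ≈ 15.27 / 0.566 ≈ 26.994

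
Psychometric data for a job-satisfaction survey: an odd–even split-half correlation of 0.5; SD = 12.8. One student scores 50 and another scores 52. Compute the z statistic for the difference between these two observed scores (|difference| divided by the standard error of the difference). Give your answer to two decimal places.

r_full = 2·0.5 / (1 + 0.5) ≈ 0.6667
SEM = 12.8000*√(1 − 0.6667) ≈ 7.3901
SE_diff = √2 * SEM ≈ 10.4512
z = 2 / 10.4512 ≈ 0.1914

0.19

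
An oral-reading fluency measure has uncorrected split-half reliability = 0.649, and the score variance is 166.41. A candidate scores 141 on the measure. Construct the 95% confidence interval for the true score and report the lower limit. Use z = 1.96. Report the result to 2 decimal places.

σ = 166.41^(1/2) = 12.9000
r_full = 2·0.649 / (1 + 0.649) ≃ 0.7871
SEM = 12.9000 × √(1 − 0.7871) = 12.9000 × √0.2129 ≃ 12.9000 × 0.4614 ≃ 5.9516
1.96 × SEM ≃ 11.6651
Lower bound: 141 − 11.6651 = 129.3349

129.33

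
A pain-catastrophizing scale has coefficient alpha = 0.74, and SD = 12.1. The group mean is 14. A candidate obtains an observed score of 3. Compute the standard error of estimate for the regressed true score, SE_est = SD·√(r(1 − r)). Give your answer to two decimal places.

SE_est = 12.100·√[r(1 − r)] ≈ 5.307

5.31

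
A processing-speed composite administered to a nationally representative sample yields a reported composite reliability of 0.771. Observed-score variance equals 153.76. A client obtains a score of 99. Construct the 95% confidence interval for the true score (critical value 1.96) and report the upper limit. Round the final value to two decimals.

110.63

SD = √153.76 ≈ 12.4000
SEM = 12.4000 · √(1 − 0.7710) = 12.4000 · √0.2290 ≈ 12.4000 · 0.4785 ≈ 5.9339
1.96 · SEM ≈ 11.6304
Upper limit = 99 + 11.6304 ≈ 110.6304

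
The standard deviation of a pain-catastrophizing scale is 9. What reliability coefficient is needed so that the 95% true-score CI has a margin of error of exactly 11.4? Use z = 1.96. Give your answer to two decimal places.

SEM needed = half-width / z = 11.4/1.96 ≈ 5.81633
Required reliability = 1 − (SEM/SD)² = 1 − 0.41765 ≈ 0.58235

0.58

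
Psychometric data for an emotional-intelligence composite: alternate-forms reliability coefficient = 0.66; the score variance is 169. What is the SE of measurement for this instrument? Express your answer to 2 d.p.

σ = 169^(1/2) = 13.000
SEM = 13.000 * √(1 − 0.660) = 13.000 * √0.340 ≈ 13.000 * 0.583 ≈ 7.580

7.58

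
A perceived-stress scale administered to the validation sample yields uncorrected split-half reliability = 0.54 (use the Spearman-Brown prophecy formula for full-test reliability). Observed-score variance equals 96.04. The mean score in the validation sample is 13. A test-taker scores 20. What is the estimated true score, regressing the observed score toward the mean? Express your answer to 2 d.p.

17.91

r_full = 2·0.54 / (1 + 0.54) ≈ 0.7013
T̂ = 0.7013(20) + 0.2987(13) ≈ 17.9091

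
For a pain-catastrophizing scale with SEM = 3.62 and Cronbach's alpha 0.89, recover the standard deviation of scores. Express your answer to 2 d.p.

SD = 3.62 / √(1 − 0.89) ≈ 10.91471

10.91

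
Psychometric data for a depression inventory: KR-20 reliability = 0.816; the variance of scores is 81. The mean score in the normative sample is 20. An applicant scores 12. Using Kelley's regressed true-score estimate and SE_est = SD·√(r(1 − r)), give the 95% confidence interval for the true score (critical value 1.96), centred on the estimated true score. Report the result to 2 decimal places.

[6.64, 20.31]

SD = √81 ≈ 9.000
Estimated true score = 0.816*12 + (1 − 0.816)*20 ≈ 13.472
SE_est = SD * √(r(1 − r)) = 9.000 * √0.150 ≈ 9.000 * 0.387 ≈ 3.487
95% CI: 13.472 ± 6.835 ≈ (6.637, 20.307)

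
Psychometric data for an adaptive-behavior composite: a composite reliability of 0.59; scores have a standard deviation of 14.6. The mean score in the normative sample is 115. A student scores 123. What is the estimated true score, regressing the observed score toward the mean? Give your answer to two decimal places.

119.72

T̂ = r·X + (1 − r)·M = 0.590×123 + 0.410×115 = 72.570 + 47.150 ≃ 119.720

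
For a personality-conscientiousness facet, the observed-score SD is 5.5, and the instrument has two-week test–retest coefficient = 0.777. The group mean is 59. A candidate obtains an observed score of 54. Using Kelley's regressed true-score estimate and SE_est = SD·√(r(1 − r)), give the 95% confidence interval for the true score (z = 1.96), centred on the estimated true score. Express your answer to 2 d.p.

Estimated true score = 0.7770×54 + (1 − 0.7770)×59 ≈ 55.1150
SE_est = SD × √(r(1 − r)) = 5.5000 × √0.1733 ≈ 5.5000 × 0.4163 ≈ 2.2894
95% CI: 55.1150 ± 4.4873 ≈ (50.6277, 59.6023)

[50.63, 59.60]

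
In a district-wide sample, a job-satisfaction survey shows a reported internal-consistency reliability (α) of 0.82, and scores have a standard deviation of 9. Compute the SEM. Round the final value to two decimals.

3.82

SEM = 9.00000×√(1 − 0.82000) ≈ 3.81838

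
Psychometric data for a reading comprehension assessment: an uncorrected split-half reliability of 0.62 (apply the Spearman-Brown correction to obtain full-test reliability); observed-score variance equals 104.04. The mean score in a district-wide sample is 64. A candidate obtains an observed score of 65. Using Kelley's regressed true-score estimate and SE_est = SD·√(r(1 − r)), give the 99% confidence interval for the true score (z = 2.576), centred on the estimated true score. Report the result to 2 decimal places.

[53.63, 75.90]

σ = 104.04^(1/2) = 10.200
r_full = 2·0.62 / (1 + 0.62) ≈ 0.765
T̂ = r·X + (1 − r)·M = 0.765×65 + 0.235×64 ≈ 49.753 + 15.012 ≈ 64.765
SE_est = SD × √(r(1 − r)) = 10.200 × √0.180 ≈ 10.200 × 0.424 ≈ 4.322
99% CI: 64.765 ± 11.134 ≈ (53.632, 75.899)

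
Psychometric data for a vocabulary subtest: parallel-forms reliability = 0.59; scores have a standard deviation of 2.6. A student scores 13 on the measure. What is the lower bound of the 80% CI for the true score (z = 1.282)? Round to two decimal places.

10.87

SEM = 2.6000 * √(1 − 0.5900) = 2.6000 * √0.4100 ≃ 2.6000 * 0.6403 ≃ 1.6648
1.282 * SEM ≃ 2.1343
Lower limit = 13 − 2.1343 ≃ 10.8657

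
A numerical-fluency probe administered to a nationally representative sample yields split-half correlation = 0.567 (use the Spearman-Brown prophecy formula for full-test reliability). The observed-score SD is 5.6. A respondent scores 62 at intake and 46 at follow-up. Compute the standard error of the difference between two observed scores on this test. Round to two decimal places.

Spearman-Brown: r = 2(0.567) / (1 + 0.567) = 1.134 / 1.567 ≃ 0.724
The standard error of measurement is 5.600*√(1 − 0.724) ≃ 5.600*0.526 ≃ 2.944.
SE_diff = √2 * SEM ≃ 4.163

4.16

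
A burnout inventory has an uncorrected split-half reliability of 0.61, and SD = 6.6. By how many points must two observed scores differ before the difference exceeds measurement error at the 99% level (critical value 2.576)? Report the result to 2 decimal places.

r_full = 2·0.61 / (1 + 0.61) ≃ 0.7578
SEM = 6.6000 · √(1 − 0.7578) = 6.6000 · √0.2422 ≃ 6.6000 · 0.4922 ≃ 3.2484
SE_diff = SEM · √2 ≃ 3.2484 · 1.4142 ≃ 4.5939
Smallest detectable difference = 2.576·4.5939 ≃ 11.8338

11.83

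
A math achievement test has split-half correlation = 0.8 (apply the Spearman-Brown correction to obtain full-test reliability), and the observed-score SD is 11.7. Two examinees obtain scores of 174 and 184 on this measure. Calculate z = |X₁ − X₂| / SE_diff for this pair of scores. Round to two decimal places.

Spearman-Brown: r = 2(0.8) / (1 + 0.8) = 1.600 / 1.800 ≈ 0.889
SEM = 11.700 × √(1 − 0.889) = 11.700 × √0.111 ≈ 11.700 × 0.333 ≈ 3.900
SE_diff = √2 × SEM ≈ 5.515
z = |174 − 184| / 5.515 = 10 / 5.515 ≈ 1.813

1.81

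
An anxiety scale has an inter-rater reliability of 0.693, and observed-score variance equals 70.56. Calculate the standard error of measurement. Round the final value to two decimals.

4.65

SD = √70.56 ≃ 8.4000
The standard error of measurement is 8.4000·√(1 − 0.6930) ≃ 8.4000·0.5541 ≃ 4.6542.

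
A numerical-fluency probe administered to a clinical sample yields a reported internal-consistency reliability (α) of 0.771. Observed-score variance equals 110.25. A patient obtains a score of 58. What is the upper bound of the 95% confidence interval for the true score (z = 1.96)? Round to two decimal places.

SD = √110.25 ≈ 10.5000
SEM = 10.5000×√(1 − 0.7710) ≈ 5.0247
Margin = 1.96 × 5.0247 ≈ 9.8483
Upper bound: 58 + 9.8483 = 67.8483

67.85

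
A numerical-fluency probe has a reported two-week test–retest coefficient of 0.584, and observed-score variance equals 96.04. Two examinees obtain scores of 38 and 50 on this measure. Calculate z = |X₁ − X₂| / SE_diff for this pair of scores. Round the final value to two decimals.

1.34

SD = √96.04 ≈ 9.80000
SEM = 9.80000 * √(1 − 0.58400) = 9.80000 * √0.41600 ≈ 9.80000 * 0.64498 ≈ 6.32081
SE_diff = √2 * SEM ≈ 8.93898
z = |38 − 50| / 8.93898 = 12 / 8.93898 ≈ 1.34244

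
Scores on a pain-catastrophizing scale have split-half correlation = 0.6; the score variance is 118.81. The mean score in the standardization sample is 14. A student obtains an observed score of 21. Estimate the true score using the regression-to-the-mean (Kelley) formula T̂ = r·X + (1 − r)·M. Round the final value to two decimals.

Spearman-Brown: r = 2(0.6) / (1 + 0.6) = 1.2000 / 1.6000 ≈ 0.7500
Estimated true score = 0.7500×21 + (1 − 0.7500)×14 ≈ 19.2500

19.25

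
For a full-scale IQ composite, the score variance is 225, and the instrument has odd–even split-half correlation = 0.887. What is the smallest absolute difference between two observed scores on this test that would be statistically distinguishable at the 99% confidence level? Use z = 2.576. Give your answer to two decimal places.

13.37

SD = √225 = 15.0000
Spearman-Brown: r = 2(0.887) / (1 + 0.887) = 1.7740 / 1.8870 ≈ 0.9401
SEM = 15.0000 · √(1 − 0.9401) = 15.0000 · √0.0599 ≈ 15.0000 · 0.2447 ≈ 3.6707
SE_diff = √2 · SEM ≈ 5.1911
Smallest detectable difference = 2.576·5.1911 ≈ 13.3723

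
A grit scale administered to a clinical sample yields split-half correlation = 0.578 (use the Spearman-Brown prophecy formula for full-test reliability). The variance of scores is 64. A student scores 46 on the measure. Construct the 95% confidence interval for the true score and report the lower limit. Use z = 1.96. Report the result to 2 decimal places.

SD = √64 ≃ 8.0000
r_full = 2·0.578 / (1 + 0.578) ≃ 0.7326
SEM = 8.0000 * √(1 − 0.7326) = 8.0000 * √0.2674 ≃ 8.0000 * 0.5171 ≃ 4.1371
Margin = 1.96 * 4.1371 ≃ 8.1087
Lower limit = 46 − 8.1087 ≃ 37.8913

37.89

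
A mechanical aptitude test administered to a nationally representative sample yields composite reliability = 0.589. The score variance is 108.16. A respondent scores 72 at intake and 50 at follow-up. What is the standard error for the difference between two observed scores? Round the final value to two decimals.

9.43

SD = √108.16 ≈ 10.40000
The standard error of measurement is 10.40000*√(1 − 0.58900) ≈ 10.40000*0.64109 ≈ 6.66737.
SE_diff = √2 * SEM ≈ 9.42908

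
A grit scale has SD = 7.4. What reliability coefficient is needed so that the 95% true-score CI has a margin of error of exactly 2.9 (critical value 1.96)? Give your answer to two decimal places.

0.96

Required SEM = 2.9 / 1.96 ≈ 1.480
r = 1 − (SEM / SD)² = 1 − (1.480 / 7.4)² ≈ 1 − 0.040 ≈ 0.960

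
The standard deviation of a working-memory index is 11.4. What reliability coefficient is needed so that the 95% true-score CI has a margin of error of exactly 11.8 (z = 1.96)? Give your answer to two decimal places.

Required SEM = 11.8 / 1.96 ≃ 6.0204
Required reliability = 1 − (SEM/SD)² = 1 − 0.2789 ≃ 0.7211

0.72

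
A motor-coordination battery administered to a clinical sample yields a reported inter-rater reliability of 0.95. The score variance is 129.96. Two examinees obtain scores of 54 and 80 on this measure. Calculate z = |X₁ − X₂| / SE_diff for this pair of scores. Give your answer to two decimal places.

SD = √129.96 ≈ 11.4000
SEM = 11.4000 × √(1 − 0.9500) = 11.4000 × √0.0500 ≈ 11.4000 × 0.2236 ≈ 2.5491
SE_diff = SEM × √2 ≈ 2.5491 × 1.4142 ≈ 3.6050
z = 26 / 3.6050 ≈ 7.2122

7.21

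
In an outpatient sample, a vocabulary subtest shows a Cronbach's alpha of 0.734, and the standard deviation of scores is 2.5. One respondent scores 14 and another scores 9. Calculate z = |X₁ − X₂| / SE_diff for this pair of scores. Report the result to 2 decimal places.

SEM = 2.5000 · √(1 − 0.7340) = 2.5000 · √0.2660 ≈ 2.5000 · 0.5158 ≈ 1.2894
Standard error of the difference = 1.2894·√2 ≈ 1.8235
z = |14 − 9| / 1.8235 = 5 / 1.8235 ≈ 2.7420

2.74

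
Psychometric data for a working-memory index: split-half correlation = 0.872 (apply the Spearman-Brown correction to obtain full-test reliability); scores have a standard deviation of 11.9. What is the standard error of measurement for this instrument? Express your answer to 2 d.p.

3.11

r_full = 2·0.872 / (1 + 0.872) ≃ 0.9316
The standard error of measurement is 11.9000·√(1 − 0.9316) ≃ 11.9000·0.2615 ≃ 3.1117.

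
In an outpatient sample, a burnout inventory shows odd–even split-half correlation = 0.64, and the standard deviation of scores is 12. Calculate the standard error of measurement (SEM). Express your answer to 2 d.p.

5.62

Full-length reliability (Spearman-Brown) = 2(0.64)/(1+0.64) ≃ 0.780
SEM = 12.000*√(1 − 0.780) ≃ 5.622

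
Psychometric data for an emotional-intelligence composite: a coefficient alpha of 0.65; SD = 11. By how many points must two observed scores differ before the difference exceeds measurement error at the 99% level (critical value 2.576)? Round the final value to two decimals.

23.71

SEM = 11.0000 × √(1 − 0.6500) = 11.0000 × √0.3500 ≃ 11.0000 × 0.5916 ≃ 6.5077
SE_diff = SEM × √2 ≃ 6.5077 × 1.4142 ≃ 9.2033
Smallest detectable difference = 2.576×9.2033 ≃ 23.7076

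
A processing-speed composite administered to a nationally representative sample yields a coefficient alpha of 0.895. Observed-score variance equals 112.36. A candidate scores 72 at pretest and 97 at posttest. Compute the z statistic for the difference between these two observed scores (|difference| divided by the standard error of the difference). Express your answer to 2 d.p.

5.15

SD = √112.36 = 10.6000
SEM = 10.6000·√(1 − 0.8950) ≈ 3.4348
Standard error of the difference = 3.4348·√2 ≈ 4.8575
z = |72 − 97| / 4.8575 = 25 / 4.8575 ≈ 5.1466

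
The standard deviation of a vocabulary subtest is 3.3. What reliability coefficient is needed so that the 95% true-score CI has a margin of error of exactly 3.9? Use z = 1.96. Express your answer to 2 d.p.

SEM needed = half-width / z = 3.9/1.96 ≈ 1.990
Required reliability = 1 − (SEM/SD)² = 1 − 0.364 ≈ 0.636

0.64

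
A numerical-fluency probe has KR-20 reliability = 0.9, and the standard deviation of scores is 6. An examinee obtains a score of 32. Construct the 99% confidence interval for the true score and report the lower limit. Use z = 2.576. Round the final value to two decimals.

27.11

SEM = 6.000 * √(1 − 0.900) = 6.000 * √0.100 ≈ 6.000 * 0.316 ≈ 1.897
Margin = 2.576 * 1.897 ≈ 4.888
Lower bound: 32 − 4.888 = 27.112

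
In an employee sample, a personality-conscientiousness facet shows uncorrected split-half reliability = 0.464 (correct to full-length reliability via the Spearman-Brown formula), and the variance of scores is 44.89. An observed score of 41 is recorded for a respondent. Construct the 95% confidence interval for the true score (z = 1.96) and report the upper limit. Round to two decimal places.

48.95

SD = √44.89 ≈ 6.7000
Full-length reliability (Spearman-Brown) = 2(0.464)/(1+0.464) ≈ 0.6339
SEM = 6.7000 · √(1 − 0.6339) = 6.7000 · √0.3661 ≈ 6.7000 · 0.6051 ≈ 4.0540
1.96 · SEM ≈ 7.9459
Upper bound: 41 + 7.9459 = 48.9459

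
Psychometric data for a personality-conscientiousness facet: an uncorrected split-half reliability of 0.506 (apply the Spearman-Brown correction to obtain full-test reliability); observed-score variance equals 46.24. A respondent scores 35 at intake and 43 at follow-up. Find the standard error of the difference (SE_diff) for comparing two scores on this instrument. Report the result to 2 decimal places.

5.51

σ = 46.24^(1/2) = 6.8000
r_full = 2·0.506 / (1 + 0.506) ≈ 0.6720
SEM = 6.8000 × √(1 − 0.6720) = 6.8000 × √0.3280 ≈ 6.8000 × 0.5727 ≈ 3.8946
SE_diff = SEM × √2 ≈ 3.8946 × 1.4142 ≈ 5.5078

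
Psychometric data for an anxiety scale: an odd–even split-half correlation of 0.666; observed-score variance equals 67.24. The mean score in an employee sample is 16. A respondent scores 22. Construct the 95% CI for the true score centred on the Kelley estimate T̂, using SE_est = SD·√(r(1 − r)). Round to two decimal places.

σ = 67.24^(1/2) = 8.2000
Full-length reliability (Spearman-Brown) = 2(0.666)/(1+0.666) ≃ 0.7995
T̂ = 0.7995(22) + 0.2005(16) ≃ 20.7971
SE_est = SD × √(r(1 − r)) = 8.2000 × √0.1603 ≃ 8.2000 × 0.4004 ≃ 3.2829
95% CI: 20.7971 ± 6.4346 ≃ (14.3625, 27.2317)

[14.36, 27.23]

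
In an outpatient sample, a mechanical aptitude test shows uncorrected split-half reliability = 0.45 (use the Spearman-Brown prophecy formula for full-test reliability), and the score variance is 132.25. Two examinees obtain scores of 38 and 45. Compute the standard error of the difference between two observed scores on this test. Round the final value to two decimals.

σ = 132.25^(1/2) = 11.50000
r_full = 2·0.45 / (1 + 0.45) ≈ 0.62069
SEM = 11.50000 × √(1 − 0.62069) = 11.50000 × √0.37931 ≈ 11.50000 × 0.61588 ≈ 7.08264
Standard error of the difference = 7.08264·√2 ≈ 10.01637

10.02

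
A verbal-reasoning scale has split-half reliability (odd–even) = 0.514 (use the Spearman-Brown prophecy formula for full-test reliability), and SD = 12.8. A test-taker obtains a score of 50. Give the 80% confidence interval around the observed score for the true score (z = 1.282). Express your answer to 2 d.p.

Full-length reliability (Spearman-Brown) = 2(0.514)/(1+0.514) ≈ 0.6790
The standard error of measurement is 12.8000·√(1 − 0.6790) ≈ 12.8000·0.5666 ≈ 7.2521.
Margin = 1.282 · 7.2521 ≈ 9.2972
80% CI: 50 ± 9.2972 = [40.7028, 59.2972]

[40.70, 59.30]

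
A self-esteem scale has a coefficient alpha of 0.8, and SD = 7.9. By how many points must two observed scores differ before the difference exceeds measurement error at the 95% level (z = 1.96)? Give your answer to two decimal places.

The standard error of measurement is 7.900·√(1 − 0.800) ≃ 7.900·0.447 ≃ 3.533.
SE_diff = √2 · SEM ≃ 4.996
Minimum reliable difference = 1.96 · SE_diff ≃ 1.96 · 4.996 ≃ 9.793

9.79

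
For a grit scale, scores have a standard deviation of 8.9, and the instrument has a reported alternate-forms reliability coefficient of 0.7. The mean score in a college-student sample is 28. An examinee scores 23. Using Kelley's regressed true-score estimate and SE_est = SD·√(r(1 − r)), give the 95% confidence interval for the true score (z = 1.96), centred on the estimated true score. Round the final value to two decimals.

Estimated true score = 0.7000·23 + (1 − 0.7000)·28 ≃ 24.5000
SE_est = SD · √(r(1 − r)) = 8.9000 · √0.2100 ≃ 8.9000 · 0.4583 ≃ 4.0785
95% CI: 24.5000 ± 7.9938 ≃ (16.5062, 32.4938)

[16.51, 32.49]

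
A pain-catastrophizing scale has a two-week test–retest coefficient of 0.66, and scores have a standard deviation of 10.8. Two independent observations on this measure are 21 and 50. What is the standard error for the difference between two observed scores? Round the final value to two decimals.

SEM = 10.800·√(1 − 0.660) ≈ 6.297
SE_diff = SEM · √2 ≈ 6.297 · 1.414 ≈ 8.906

8.91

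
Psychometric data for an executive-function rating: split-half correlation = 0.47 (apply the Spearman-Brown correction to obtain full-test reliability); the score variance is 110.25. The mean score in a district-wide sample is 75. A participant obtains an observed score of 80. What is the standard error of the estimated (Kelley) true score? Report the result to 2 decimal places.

σ = 110.25^(1/2) = 10.500
Spearman-Brown: r = 2(0.47) / (1 + 0.47) = 0.940 / 1.470 ≃ 0.639
SE_est = 10.500·√(0.639·0.361) ≃ 5.042

5.04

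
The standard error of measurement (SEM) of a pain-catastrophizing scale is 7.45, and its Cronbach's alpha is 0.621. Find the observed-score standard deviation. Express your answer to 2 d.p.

SD = 7.45 / √(1 − 0.621) ≈ 12.101

12.10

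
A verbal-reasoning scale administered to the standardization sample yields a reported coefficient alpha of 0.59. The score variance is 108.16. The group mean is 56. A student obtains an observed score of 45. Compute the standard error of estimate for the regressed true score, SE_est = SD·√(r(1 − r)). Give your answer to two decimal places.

SD = √108.16 = 10.400
SE_est = SD × √(r(1 − r)) = 10.400 × √0.242 ≈ 10.400 × 0.492 ≈ 5.115

5.12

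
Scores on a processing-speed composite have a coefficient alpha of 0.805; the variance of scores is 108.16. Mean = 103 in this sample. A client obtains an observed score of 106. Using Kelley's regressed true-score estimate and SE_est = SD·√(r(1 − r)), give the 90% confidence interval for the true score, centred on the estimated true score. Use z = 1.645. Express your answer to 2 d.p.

[98.64, 112.19]

SD = √108.16 ≈ 10.40000
Estimated true score = 0.80500*106 + (1 − 0.80500)*103 ≈ 105.41500
SE_est = SD * √(r(1 − r)) = 10.40000 * √0.15697 ≈ 10.40000 * 0.39620 ≈ 4.12049
CI = 105.41500 ± 1.645 * 4.12049 → [98.63680, 112.19320]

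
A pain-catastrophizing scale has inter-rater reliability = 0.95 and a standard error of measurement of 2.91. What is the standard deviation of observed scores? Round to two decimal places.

SD = 2.91 / √(1 − 0.95) ≈ 13.0139

13.01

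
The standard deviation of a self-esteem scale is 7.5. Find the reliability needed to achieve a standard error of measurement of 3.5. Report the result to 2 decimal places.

0.78

Required reliability = 1 − (SEM/SD)² = 1 − 0.2178 ≈ 0.7822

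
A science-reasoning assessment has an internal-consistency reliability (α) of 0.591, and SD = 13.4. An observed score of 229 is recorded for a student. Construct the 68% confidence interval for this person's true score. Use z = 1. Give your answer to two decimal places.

The standard error of measurement is 13.4000×√(1 − 0.5910) ≃ 13.4000×0.6395 ≃ 8.5697.
Half-width = 1×8.5697 ≃ 8.5697
Interval: (220.4303, 237.5697)

[220.43, 237.57]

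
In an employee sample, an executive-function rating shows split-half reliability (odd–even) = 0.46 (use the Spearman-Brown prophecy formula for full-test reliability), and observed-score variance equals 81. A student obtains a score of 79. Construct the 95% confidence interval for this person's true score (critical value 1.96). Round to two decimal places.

σ = 81^(1/2) = 9.00000
r_full = 2·0.46 / (1 + 0.46) ≃ 0.63014
The standard error of measurement is 9.00000·√(1 − 0.63014) ≃ 9.00000·0.60816 ≃ 5.47347.
Half-width = 1.96·5.47347 ≃ 10.72801
95% CI: 79 ± 10.72801 = [68.27199, 89.72801]

[68.27, 89.73]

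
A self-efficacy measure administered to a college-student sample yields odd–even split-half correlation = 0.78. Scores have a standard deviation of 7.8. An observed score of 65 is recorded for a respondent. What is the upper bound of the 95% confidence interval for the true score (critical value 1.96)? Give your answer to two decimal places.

70.37

Full-length reliability (Spearman-Brown) = 2(0.78)/(1+0.78) ≈ 0.87640
SEM = 7.80000×√(1 − 0.87640) ≈ 2.74218
1.96 × SEM ≈ 5.37467
Upper limit = 65 + 5.37467 ≈ 70.37467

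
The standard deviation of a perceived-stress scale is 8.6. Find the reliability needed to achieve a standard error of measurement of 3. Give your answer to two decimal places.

0.88

Required reliability = 1 − (SEM/SD)² = 1 − 0.1217 ≃ 0.8783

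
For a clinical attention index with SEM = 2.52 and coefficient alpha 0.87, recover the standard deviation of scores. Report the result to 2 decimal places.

6.99

SD = 2.52 / √(1 − 0.87) ≈ 6.989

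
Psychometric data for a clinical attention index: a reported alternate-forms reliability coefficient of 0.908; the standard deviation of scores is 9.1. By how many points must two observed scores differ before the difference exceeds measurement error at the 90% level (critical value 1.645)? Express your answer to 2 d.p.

The standard error of measurement is 9.100×√(1 − 0.908) ≈ 9.100×0.303 ≈ 2.760.
Standard error of the difference = 2.760·√2 ≈ 3.903
Smallest detectable difference = 1.645×3.903 ≈ 6.421

6.42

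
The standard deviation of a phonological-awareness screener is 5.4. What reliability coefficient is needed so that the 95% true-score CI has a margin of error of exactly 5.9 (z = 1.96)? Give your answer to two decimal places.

SEM needed = half-width / z = 5.9/1.96 ≈ 3.0102
r = 1 − (3.0102/5.4)² ≈ 1 − 0.3107 ≈ 0.6893

0.69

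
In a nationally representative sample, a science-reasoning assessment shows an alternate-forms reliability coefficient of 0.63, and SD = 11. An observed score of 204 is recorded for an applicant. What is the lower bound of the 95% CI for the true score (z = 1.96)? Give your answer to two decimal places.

SEM = 11.00000 · √(1 − 0.63000) = 11.00000 · √0.37000 ≈ 11.00000 · 0.60828 ≈ 6.69104
Margin = 1.96 · 6.69104 ≈ 13.11444
Lower bound: 204 − 13.11444 = 190.88556

190.89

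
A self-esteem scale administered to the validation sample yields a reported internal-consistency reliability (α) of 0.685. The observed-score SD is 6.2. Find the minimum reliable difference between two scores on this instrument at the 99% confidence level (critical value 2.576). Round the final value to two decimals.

SEM = 6.2000×√(1 − 0.6850) ≈ 3.4797
SE_diff = √2 × SEM ≈ 4.9211
Minimum reliable difference = 2.576 × SE_diff ≈ 2.576 × 4.9211 ≈ 12.6767

12.68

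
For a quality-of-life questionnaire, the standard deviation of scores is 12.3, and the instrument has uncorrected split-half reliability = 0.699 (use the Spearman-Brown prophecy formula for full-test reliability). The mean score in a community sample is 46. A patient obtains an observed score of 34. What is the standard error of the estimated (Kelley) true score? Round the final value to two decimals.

4.70

r_full = 2·0.699 / (1 + 0.699) ≈ 0.823
SE_est = SD × √(r(1 − r)) = 12.300 × √0.146 ≈ 12.300 × 0.382 ≈ 4.696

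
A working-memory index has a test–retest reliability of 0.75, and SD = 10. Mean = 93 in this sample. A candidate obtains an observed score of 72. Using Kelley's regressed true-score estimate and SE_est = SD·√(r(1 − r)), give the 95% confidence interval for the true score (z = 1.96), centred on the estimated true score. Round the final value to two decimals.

[68.76, 85.74]

Estimated true score = 0.7500*72 + (1 − 0.7500)*93 ≃ 77.2500
SE_est = SD * √(r(1 − r)) = 10.0000 * √0.1875 ≃ 10.0000 * 0.4330 ≃ 4.3301
CI = 77.2500 ± 1.96 * 4.3301 → [68.7630, 85.7370]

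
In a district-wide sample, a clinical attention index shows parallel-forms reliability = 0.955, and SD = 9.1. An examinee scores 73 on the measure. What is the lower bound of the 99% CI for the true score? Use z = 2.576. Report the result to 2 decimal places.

The standard error of measurement is 9.100×√(1 − 0.955) ≃ 9.100×0.212 ≃ 1.930.
Margin = 2.576 × 1.930 ≃ 4.973
Lower bound: 73 − 4.973 = 68.027

68.03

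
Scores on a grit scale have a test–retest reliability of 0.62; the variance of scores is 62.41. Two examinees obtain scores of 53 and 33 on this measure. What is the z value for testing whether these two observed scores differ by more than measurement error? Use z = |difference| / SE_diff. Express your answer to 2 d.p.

SD = √62.41 = 7.900
SEM = 7.900·√(1 − 0.620) ≈ 4.870
Standard error of the difference = 4.870·√2 ≈ 6.887
z = 20 / 6.887 ≈ 2.904

2.90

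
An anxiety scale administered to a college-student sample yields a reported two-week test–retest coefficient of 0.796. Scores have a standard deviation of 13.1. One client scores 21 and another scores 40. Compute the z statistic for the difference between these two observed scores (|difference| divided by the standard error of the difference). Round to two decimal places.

2.27

SEM = 13.100 * √(1 − 0.796) = 13.100 * √0.204 ≈ 13.100 * 0.452 ≈ 5.917
SE_diff = √2 * SEM ≈ 8.368
z = 19 / 8.368 ≈ 2.271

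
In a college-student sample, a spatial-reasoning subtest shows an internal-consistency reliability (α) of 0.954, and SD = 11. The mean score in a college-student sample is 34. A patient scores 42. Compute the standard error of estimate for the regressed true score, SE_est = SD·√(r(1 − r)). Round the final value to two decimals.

2.30

SE_est = SD * √(r(1 − r)) = 11.0000 * √0.0439 ≈ 11.0000 * 0.2095 ≈ 2.3043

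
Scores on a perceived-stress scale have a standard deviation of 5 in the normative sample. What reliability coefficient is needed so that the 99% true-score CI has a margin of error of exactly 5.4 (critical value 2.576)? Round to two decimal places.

0.82

Required SEM = 5.4 / 2.576 ≈ 2.096
r = 1 − (2.096/5)² ≈ 1 − 0.176 ≈ 0.824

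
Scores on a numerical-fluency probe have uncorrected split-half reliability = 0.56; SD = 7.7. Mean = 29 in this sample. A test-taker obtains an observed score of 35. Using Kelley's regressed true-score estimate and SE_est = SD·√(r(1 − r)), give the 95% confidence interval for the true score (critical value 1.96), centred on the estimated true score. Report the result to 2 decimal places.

[26.52, 40.10]

Spearman-Brown: r = 2(0.56) / (1 + 0.56) = 1.120 / 1.560 ≃ 0.718
T̂ = 0.718(35) + 0.282(29) ≃ 33.308
SE_est = SD × √(r(1 − r)) = 7.700 × √0.202 ≃ 7.700 × 0.450 ≃ 3.465
95% CI: 33.308 ± 6.791 ≃ (26.516, 40.099)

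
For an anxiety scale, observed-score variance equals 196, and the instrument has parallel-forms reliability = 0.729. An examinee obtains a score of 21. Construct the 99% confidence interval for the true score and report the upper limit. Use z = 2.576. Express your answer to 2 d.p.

SD = √196 = 14.000
SEM = 14.000 × √(1 − 0.729) = 14.000 × √0.271 ≈ 14.000 × 0.521 ≈ 7.288
Half-width = 2.576×7.288 ≈ 18.774
Upper bound: 21 + 18.774 = 39.774

39.77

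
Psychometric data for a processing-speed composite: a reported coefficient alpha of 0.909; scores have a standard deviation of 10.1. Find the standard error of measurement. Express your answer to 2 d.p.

3.05

SEM = 10.1000*√(1 − 0.9090) ≈ 3.0468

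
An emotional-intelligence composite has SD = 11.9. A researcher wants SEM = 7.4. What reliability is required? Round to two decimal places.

Required reliability = 1 − (SEM/SD)² = 1 − 0.387 ≈ 0.613

0.61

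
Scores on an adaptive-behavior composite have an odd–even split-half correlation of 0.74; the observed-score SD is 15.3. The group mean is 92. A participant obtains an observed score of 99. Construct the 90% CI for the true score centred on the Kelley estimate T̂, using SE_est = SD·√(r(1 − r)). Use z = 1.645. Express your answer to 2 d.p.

[88.98, 106.93]

Full-length reliability (Spearman-Brown) = 2(0.74)/(1+0.74) ≃ 0.851
Estimated true score = 0.851×99 + (1 − 0.851)×92 ≃ 97.954
SE_est = SD × √(r(1 − r)) = 15.300 × √0.127 ≃ 15.300 × 0.357 ≃ 5.455
CI = 97.954 ± 1.645 × 5.455 → [88.981, 106.927]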